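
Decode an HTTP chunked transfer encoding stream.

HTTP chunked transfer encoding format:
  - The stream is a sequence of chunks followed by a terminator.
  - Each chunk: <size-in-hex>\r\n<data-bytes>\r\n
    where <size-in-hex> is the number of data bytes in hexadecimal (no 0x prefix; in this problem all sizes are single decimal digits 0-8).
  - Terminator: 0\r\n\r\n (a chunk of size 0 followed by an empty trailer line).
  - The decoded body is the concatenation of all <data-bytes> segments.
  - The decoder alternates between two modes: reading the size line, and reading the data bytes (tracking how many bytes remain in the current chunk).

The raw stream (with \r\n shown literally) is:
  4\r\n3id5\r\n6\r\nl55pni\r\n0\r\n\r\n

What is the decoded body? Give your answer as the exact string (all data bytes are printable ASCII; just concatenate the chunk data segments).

Chunk 1: stream[0..1]='4' size=0x4=4, data at stream[3..7]='3id5' -> body[0..4], body so far='3id5'
Chunk 2: stream[9..10]='6' size=0x6=6, data at stream[12..18]='l55pni' -> body[4..10], body so far='3id5l55pni'
Chunk 3: stream[20..21]='0' size=0 (terminator). Final body='3id5l55pni' (10 bytes)

Answer: 3id5l55pni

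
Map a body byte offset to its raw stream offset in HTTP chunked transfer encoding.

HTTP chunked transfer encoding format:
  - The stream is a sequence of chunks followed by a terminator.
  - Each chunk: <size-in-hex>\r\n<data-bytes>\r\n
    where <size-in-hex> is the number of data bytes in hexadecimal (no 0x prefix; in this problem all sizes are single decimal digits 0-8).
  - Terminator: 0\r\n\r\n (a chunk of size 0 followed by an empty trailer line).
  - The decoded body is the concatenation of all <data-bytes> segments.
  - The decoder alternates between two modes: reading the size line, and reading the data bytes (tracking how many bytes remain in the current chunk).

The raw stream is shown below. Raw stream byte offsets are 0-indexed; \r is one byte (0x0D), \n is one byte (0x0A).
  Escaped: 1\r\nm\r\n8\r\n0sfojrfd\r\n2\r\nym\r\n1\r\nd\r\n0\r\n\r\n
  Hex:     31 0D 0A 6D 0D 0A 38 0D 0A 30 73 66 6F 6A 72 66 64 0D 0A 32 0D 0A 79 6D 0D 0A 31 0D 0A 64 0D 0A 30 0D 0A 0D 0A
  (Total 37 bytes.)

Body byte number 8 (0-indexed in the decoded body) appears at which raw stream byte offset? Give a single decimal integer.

Answer: 16

Derivation:
Chunk 1: stream[0..1]='1' size=0x1=1, data at stream[3..4]='m' -> body[0..1], body so far='m'
Chunk 2: stream[6..7]='8' size=0x8=8, data at stream[9..17]='0sfojrfd' -> body[1..9], body so far='m0sfojrfd'
Chunk 3: stream[19..20]='2' size=0x2=2, data at stream[22..24]='ym' -> body[9..11], body so far='m0sfojrfdym'
Chunk 4: stream[26..27]='1' size=0x1=1, data at stream[29..30]='d' -> body[11..12], body so far='m0sfojrfdymd'
Chunk 5: stream[32..33]='0' size=0 (terminator). Final body='m0sfojrfdymd' (12 bytes)
Body byte 8 at stream offset 16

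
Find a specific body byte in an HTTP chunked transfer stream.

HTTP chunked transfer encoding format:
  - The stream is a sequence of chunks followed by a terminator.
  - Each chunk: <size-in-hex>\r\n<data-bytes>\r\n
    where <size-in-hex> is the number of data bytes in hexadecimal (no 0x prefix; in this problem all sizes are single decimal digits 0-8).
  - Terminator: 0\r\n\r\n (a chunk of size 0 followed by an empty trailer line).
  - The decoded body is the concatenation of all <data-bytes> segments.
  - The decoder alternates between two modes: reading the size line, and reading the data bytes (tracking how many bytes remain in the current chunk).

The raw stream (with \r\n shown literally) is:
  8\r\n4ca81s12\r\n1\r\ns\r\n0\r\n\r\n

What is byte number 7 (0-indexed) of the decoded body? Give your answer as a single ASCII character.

Chunk 1: stream[0..1]='8' size=0x8=8, data at stream[3..11]='4ca81s12' -> body[0..8], body so far='4ca81s12'
Chunk 2: stream[13..14]='1' size=0x1=1, data at stream[16..17]='s' -> body[8..9], body so far='4ca81s12s'
Chunk 3: stream[19..20]='0' size=0 (terminator). Final body='4ca81s12s' (9 bytes)
Body byte 7 = '2'

Answer: 2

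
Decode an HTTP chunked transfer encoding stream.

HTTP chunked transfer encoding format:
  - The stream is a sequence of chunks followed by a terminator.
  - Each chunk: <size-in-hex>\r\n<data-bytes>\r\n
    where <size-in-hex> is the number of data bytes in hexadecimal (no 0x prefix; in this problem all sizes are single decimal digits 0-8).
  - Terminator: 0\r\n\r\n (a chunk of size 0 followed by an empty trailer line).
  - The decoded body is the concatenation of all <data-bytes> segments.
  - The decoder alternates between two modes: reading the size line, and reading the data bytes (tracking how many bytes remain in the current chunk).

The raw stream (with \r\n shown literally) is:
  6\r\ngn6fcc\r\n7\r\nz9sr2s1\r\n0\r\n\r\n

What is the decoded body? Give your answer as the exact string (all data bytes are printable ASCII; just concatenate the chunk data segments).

Chunk 1: stream[0..1]='6' size=0x6=6, data at stream[3..9]='gn6fcc' -> body[0..6], body so far='gn6fcc'
Chunk 2: stream[11..12]='7' size=0x7=7, data at stream[14..21]='z9sr2s1' -> body[6..13], body so far='gn6fccz9sr2s1'
Chunk 3: stream[23..24]='0' size=0 (terminator). Final body='gn6fccz9sr2s1' (13 bytes)

Answer: gn6fccz9sr2s1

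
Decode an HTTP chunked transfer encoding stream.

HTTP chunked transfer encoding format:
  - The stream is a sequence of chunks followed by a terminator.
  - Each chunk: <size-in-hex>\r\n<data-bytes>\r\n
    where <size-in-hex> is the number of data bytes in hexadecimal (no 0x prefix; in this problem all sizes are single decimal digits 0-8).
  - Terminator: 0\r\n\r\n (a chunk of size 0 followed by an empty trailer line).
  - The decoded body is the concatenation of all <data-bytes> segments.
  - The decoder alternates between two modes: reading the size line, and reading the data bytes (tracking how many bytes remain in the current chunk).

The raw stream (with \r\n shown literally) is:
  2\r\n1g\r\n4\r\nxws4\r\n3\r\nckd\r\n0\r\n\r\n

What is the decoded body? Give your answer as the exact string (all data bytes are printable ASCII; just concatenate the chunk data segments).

Chunk 1: stream[0..1]='2' size=0x2=2, data at stream[3..5]='1g' -> body[0..2], body so far='1g'
Chunk 2: stream[7..8]='4' size=0x4=4, data at stream[10..14]='xws4' -> body[2..6], body so far='1gxws4'
Chunk 3: stream[16..17]='3' size=0x3=3, data at stream[19..22]='ckd' -> body[6..9], body so far='1gxws4ckd'
Chunk 4: stream[24..25]='0' size=0 (terminator). Final body='1gxws4ckd' (9 bytes)

Answer: 1gxws4ckd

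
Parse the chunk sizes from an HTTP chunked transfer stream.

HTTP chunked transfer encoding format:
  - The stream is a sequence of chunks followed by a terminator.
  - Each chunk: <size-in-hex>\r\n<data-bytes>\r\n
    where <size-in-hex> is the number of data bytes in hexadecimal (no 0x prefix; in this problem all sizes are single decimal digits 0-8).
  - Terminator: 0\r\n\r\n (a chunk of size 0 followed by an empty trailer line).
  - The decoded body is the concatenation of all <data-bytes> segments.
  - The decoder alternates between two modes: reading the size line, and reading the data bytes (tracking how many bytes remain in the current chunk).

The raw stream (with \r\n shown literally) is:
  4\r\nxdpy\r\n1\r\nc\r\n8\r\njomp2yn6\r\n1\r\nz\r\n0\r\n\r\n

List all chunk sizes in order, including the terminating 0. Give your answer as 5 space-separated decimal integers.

Answer: 4 1 8 1 0

Derivation:
Chunk 1: stream[0..1]='4' size=0x4=4, data at stream[3..7]='xdpy' -> body[0..4], body so far='xdpy'
Chunk 2: stream[9..10]='1' size=0x1=1, data at stream[12..13]='c' -> body[4..5], body so far='xdpyc'
Chunk 3: stream[15..16]='8' size=0x8=8, data at stream[18..26]='jomp2yn6' -> body[5..13], body so far='xdpycjomp2yn6'
Chunk 4: stream[28..29]='1' size=0x1=1, data at stream[31..32]='z' -> body[13..14], body so far='xdpycjomp2yn6z'
Chunk 5: stream[34..35]='0' size=0 (terminator). Final body='xdpycjomp2yn6z' (14 bytes)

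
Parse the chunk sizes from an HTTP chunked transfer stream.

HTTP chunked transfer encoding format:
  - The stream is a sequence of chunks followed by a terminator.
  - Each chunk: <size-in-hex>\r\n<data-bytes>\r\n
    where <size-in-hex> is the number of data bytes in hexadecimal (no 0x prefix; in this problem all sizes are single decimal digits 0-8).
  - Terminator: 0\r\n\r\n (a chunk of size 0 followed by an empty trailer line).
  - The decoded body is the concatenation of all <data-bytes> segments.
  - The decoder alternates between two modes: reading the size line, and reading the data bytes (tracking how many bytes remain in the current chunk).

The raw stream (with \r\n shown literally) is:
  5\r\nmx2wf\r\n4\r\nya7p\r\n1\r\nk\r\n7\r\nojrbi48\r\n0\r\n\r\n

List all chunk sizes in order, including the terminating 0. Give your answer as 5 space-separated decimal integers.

Chunk 1: stream[0..1]='5' size=0x5=5, data at stream[3..8]='mx2wf' -> body[0..5], body so far='mx2wf'
Chunk 2: stream[10..11]='4' size=0x4=4, data at stream[13..17]='ya7p' -> body[5..9], body so far='mx2wfya7p'
Chunk 3: stream[19..20]='1' size=0x1=1, data at stream[22..23]='k' -> body[9..10], body so far='mx2wfya7pk'
Chunk 4: stream[25..26]='7' size=0x7=7, data at stream[28..35]='ojrbi48' -> body[10..17], body so far='mx2wfya7pkojrbi48'
Chunk 5: stream[37..38]='0' size=0 (terminator). Final body='mx2wfya7pkojrbi48' (17 bytes)

Answer: 5 4 1 7 0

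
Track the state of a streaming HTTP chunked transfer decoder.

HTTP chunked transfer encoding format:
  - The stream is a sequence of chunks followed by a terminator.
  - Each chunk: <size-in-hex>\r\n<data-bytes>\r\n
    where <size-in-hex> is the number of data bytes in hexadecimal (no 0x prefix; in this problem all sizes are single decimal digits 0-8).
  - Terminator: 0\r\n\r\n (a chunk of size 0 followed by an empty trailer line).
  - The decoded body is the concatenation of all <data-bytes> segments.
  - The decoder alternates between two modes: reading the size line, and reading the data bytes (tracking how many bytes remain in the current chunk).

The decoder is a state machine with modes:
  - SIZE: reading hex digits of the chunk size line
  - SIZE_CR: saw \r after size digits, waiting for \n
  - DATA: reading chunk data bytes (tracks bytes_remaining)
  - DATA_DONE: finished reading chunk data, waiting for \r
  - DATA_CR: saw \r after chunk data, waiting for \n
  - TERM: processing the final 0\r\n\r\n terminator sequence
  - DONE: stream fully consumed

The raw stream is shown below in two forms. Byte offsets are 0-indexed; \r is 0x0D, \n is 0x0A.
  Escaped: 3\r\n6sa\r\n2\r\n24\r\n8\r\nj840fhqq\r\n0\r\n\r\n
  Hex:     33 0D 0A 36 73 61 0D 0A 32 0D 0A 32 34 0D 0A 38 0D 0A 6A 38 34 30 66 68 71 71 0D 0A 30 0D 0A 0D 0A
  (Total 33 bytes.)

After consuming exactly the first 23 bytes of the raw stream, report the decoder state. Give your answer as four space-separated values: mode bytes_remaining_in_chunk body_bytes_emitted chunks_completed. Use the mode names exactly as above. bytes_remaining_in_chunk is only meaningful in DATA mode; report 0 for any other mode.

Byte 0 = '3': mode=SIZE remaining=0 emitted=0 chunks_done=0
Byte 1 = 0x0D: mode=SIZE_CR remaining=0 emitted=0 chunks_done=0
Byte 2 = 0x0A: mode=DATA remaining=3 emitted=0 chunks_done=0
Byte 3 = '6': mode=DATA remaining=2 emitted=1 chunks_done=0
Byte 4 = 's': mode=DATA remaining=1 emitted=2 chunks_done=0
Byte 5 = 'a': mode=DATA_DONE remaining=0 emitted=3 chunks_done=0
Byte 6 = 0x0D: mode=DATA_CR remaining=0 emitted=3 chunks_done=0
Byte 7 = 0x0A: mode=SIZE remaining=0 emitted=3 chunks_done=1
Byte 8 = '2': mode=SIZE remaining=0 emitted=3 chunks_done=1
Byte 9 = 0x0D: mode=SIZE_CR remaining=0 emitted=3 chunks_done=1
Byte 10 = 0x0A: mode=DATA remaining=2 emitted=3 chunks_done=1
Byte 11 = '2': mode=DATA remaining=1 emitted=4 chunks_done=1
Byte 12 = '4': mode=DATA_DONE remaining=0 emitted=5 chunks_done=1
Byte 13 = 0x0D: mode=DATA_CR remaining=0 emitted=5 chunks_done=1
Byte 14 = 0x0A: mode=SIZE remaining=0 emitted=5 chunks_done=2
Byte 15 = '8': mode=SIZE remaining=0 emitted=5 chunks_done=2
Byte 16 = 0x0D: mode=SIZE_CR remaining=0 emitted=5 chunks_done=2
Byte 17 = 0x0A: mode=DATA remaining=8 emitted=5 chunks_done=2
Byte 18 = 'j': mode=DATA remaining=7 emitted=6 chunks_done=2
Byte 19 = '8': mode=DATA remaining=6 emitted=7 chunks_done=2
Byte 20 = '4': mode=DATA remaining=5 emitted=8 chunks_done=2
Byte 21 = '0': mode=DATA remaining=4 emitted=9 chunks_done=2
Byte 22 = 'f': mode=DATA remaining=3 emitted=10 chunks_done=2

Answer: DATA 3 10 2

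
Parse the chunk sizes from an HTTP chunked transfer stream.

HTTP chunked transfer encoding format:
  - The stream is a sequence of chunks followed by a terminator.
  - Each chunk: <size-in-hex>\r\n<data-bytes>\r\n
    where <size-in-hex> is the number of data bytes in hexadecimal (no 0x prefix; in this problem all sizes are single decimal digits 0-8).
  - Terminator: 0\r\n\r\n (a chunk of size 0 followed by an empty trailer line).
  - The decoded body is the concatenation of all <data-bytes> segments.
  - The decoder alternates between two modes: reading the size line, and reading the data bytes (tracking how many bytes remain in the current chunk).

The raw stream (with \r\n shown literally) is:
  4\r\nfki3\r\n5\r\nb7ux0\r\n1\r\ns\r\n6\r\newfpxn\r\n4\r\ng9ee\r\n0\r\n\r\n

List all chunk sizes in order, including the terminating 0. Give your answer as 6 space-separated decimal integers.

Answer: 4 5 1 6 4 0

Derivation:
Chunk 1: stream[0..1]='4' size=0x4=4, data at stream[3..7]='fki3' -> body[0..4], body so far='fki3'
Chunk 2: stream[9..10]='5' size=0x5=5, data at stream[12..17]='b7ux0' -> body[4..9], body so far='fki3b7ux0'
Chunk 3: stream[19..20]='1' size=0x1=1, data at stream[22..23]='s' -> body[9..10], body so far='fki3b7ux0s'
Chunk 4: stream[25..26]='6' size=0x6=6, data at stream[28..34]='ewfpxn' -> body[10..16], body so far='fki3b7ux0sewfpxn'
Chunk 5: stream[36..37]='4' size=0x4=4, data at stream[39..43]='g9ee' -> body[16..20], body so far='fki3b7ux0sewfpxng9ee'
Chunk 6: stream[45..46]='0' size=0 (terminator). Final body='fki3b7ux0sewfpxng9ee' (20 bytes)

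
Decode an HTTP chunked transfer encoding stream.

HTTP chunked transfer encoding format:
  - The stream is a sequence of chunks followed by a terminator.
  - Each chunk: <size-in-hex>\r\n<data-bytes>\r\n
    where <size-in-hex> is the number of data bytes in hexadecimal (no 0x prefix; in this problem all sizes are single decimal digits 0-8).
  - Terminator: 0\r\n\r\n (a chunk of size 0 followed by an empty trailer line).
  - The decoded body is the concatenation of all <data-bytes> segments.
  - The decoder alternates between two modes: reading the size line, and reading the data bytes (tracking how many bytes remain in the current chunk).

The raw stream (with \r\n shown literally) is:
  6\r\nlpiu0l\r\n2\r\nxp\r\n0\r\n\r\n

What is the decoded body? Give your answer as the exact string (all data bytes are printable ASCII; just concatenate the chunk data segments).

Answer: lpiu0lxp

Derivation:
Chunk 1: stream[0..1]='6' size=0x6=6, data at stream[3..9]='lpiu0l' -> body[0..6], body so far='lpiu0l'
Chunk 2: stream[11..12]='2' size=0x2=2, data at stream[14..16]='xp' -> body[6..8], body so far='lpiu0lxp'
Chunk 3: stream[18..19]='0' size=0 (terminator). Final body='lpiu0lxp' (8 bytes)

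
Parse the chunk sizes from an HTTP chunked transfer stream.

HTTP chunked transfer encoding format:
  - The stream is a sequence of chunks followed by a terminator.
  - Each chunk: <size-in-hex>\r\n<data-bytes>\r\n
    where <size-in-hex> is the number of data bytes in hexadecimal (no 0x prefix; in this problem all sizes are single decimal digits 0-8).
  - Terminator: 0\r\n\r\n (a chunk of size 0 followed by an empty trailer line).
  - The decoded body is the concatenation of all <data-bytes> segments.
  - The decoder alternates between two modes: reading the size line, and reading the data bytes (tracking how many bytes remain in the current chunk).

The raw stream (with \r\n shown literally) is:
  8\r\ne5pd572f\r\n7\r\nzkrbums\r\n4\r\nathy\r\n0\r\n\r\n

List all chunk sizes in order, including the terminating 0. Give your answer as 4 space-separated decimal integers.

Answer: 8 7 4 0

Derivation:
Chunk 1: stream[0..1]='8' size=0x8=8, data at stream[3..11]='e5pd572f' -> body[0..8], body so far='e5pd572f'
Chunk 2: stream[13..14]='7' size=0x7=7, data at stream[16..23]='zkrbums' -> body[8..15], body so far='e5pd572fzkrbums'
Chunk 3: stream[25..26]='4' size=0x4=4, data at stream[28..32]='athy' -> body[15..19], body so far='e5pd572fzkrbumsathy'
Chunk 4: stream[34..35]='0' size=0 (terminator). Final body='e5pd572fzkrbumsathy' (19 bytes)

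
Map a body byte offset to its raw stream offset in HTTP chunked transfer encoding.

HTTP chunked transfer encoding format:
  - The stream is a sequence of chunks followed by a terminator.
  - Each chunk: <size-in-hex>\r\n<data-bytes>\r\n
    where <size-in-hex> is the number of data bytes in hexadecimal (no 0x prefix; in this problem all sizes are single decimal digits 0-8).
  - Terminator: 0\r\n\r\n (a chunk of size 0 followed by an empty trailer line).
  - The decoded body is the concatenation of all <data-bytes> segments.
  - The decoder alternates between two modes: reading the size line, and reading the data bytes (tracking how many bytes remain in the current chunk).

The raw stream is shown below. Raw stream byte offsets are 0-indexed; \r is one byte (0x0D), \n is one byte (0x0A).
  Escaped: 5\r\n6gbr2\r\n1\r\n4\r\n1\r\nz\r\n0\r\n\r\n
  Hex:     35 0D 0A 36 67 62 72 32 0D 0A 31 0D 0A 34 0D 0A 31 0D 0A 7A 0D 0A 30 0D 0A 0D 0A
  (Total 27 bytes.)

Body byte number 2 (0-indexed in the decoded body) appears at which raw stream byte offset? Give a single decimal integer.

Chunk 1: stream[0..1]='5' size=0x5=5, data at stream[3..8]='6gbr2' -> body[0..5], body so far='6gbr2'
Chunk 2: stream[10..11]='1' size=0x1=1, data at stream[13..14]='4' -> body[5..6], body so far='6gbr24'
Chunk 3: stream[16..17]='1' size=0x1=1, data at stream[19..20]='z' -> body[6..7], body so far='6gbr24z'
Chunk 4: stream[22..23]='0' size=0 (terminator). Final body='6gbr24z' (7 bytes)
Body byte 2 at stream offset 5

Answer: 5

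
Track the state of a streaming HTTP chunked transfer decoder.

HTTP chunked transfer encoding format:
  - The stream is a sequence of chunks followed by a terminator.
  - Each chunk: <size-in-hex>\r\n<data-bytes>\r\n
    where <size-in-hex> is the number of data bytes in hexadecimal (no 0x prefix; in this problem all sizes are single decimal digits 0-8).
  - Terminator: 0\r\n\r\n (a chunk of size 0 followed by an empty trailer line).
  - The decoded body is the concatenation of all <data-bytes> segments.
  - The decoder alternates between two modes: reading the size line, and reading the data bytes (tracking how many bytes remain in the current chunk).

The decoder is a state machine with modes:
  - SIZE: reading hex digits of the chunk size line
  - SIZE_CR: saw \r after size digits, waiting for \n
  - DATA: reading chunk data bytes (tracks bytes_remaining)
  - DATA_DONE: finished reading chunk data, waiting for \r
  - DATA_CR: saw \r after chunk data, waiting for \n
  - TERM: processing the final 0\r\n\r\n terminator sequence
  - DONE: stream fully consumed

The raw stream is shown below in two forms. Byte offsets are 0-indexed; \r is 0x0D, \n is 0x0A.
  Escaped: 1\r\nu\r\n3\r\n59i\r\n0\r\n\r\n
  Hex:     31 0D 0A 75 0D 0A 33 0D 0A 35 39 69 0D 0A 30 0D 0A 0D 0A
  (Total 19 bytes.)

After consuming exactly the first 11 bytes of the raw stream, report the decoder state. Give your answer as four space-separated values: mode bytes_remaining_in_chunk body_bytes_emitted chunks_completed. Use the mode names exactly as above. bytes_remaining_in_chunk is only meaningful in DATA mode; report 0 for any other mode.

Byte 0 = '1': mode=SIZE remaining=0 emitted=0 chunks_done=0
Byte 1 = 0x0D: mode=SIZE_CR remaining=0 emitted=0 chunks_done=0
Byte 2 = 0x0A: mode=DATA remaining=1 emitted=0 chunks_done=0
Byte 3 = 'u': mode=DATA_DONE remaining=0 emitted=1 chunks_done=0
Byte 4 = 0x0D: mode=DATA_CR remaining=0 emitted=1 chunks_done=0
Byte 5 = 0x0A: mode=SIZE remaining=0 emitted=1 chunks_done=1
Byte 6 = '3': mode=SIZE remaining=0 emitted=1 chunks_done=1
Byte 7 = 0x0D: mode=SIZE_CR remaining=0 emitted=1 chunks_done=1
Byte 8 = 0x0A: mode=DATA remaining=3 emitted=1 chunks_done=1
Byte 9 = '5': mode=DATA remaining=2 emitted=2 chunks_done=1
Byte 10 = '9': mode=DATA remaining=1 emitted=3 chunks_done=1

Answer: DATA 1 3 1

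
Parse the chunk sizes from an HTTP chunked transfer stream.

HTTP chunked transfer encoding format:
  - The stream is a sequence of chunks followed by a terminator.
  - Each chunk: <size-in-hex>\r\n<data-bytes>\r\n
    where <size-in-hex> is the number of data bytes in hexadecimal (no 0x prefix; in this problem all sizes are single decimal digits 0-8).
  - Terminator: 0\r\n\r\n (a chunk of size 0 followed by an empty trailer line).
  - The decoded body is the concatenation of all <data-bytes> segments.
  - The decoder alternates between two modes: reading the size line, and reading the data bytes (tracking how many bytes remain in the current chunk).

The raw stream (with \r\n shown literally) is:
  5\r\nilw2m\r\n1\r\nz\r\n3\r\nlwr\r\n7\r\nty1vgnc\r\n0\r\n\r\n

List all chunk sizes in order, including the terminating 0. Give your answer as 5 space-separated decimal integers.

Chunk 1: stream[0..1]='5' size=0x5=5, data at stream[3..8]='ilw2m' -> body[0..5], body so far='ilw2m'
Chunk 2: stream[10..11]='1' size=0x1=1, data at stream[13..14]='z' -> body[5..6], body so far='ilw2mz'
Chunk 3: stream[16..17]='3' size=0x3=3, data at stream[19..22]='lwr' -> body[6..9], body so far='ilw2mzlwr'
Chunk 4: stream[24..25]='7' size=0x7=7, data at stream[27..34]='ty1vgnc' -> body[9..16], body so far='ilw2mzlwrty1vgnc'
Chunk 5: stream[36..37]='0' size=0 (terminator). Final body='ilw2mzlwrty1vgnc' (16 bytes)

Answer: 5 1 3 7 0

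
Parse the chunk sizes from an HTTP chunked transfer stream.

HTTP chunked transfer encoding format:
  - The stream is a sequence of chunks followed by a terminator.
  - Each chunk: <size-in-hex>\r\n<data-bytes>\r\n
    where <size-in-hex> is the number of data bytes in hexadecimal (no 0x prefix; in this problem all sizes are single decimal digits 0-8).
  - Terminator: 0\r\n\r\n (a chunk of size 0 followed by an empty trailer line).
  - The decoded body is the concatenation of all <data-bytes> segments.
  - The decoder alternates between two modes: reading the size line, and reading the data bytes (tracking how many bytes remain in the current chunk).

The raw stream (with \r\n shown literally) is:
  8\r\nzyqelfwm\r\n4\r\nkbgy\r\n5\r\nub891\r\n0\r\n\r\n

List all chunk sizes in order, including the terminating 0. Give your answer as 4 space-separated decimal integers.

Answer: 8 4 5 0

Derivation:
Chunk 1: stream[0..1]='8' size=0x8=8, data at stream[3..11]='zyqelfwm' -> body[0..8], body so far='zyqelfwm'
Chunk 2: stream[13..14]='4' size=0x4=4, data at stream[16..20]='kbgy' -> body[8..12], body so far='zyqelfwmkbgy'
Chunk 3: stream[22..23]='5' size=0x5=5, data at stream[25..30]='ub891' -> body[12..17], body so far='zyqelfwmkbgyub891'
Chunk 4: stream[32..33]='0' size=0 (terminator). Final body='zyqelfwmkbgyub891' (17 bytes)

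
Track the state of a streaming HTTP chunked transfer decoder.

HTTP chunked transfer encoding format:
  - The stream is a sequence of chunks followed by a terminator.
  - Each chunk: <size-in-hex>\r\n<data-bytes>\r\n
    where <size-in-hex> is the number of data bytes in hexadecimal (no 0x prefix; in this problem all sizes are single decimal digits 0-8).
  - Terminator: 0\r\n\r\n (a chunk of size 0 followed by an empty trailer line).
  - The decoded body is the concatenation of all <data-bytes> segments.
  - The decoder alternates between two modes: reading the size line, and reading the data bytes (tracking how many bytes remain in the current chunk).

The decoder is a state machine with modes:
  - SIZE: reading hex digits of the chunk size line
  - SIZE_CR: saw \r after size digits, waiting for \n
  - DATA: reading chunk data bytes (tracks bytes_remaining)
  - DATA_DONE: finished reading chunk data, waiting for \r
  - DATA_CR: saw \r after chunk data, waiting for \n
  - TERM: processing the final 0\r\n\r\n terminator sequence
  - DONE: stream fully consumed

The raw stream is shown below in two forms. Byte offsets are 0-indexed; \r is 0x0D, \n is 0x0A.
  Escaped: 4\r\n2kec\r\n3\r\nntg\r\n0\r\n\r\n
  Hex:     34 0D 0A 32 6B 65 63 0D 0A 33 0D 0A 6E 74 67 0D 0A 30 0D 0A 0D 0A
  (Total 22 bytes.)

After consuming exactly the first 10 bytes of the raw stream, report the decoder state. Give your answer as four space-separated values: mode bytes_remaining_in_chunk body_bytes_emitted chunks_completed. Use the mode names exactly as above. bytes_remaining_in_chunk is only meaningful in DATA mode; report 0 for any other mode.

Answer: SIZE 0 4 1

Derivation:
Byte 0 = '4': mode=SIZE remaining=0 emitted=0 chunks_done=0
Byte 1 = 0x0D: mode=SIZE_CR remaining=0 emitted=0 chunks_done=0
Byte 2 = 0x0A: mode=DATA remaining=4 emitted=0 chunks_done=0
Byte 3 = '2': mode=DATA remaining=3 emitted=1 chunks_done=0
Byte 4 = 'k': mode=DATA remaining=2 emitted=2 chunks_done=0
Byte 5 = 'e': mode=DATA remaining=1 emitted=3 chunks_done=0
Byte 6 = 'c': mode=DATA_DONE remaining=0 emitted=4 chunks_done=0
Byte 7 = 0x0D: mode=DATA_CR remaining=0 emitted=4 chunks_done=0
Byte 8 = 0x0A: mode=SIZE remaining=0 emitted=4 chunks_done=1
Byte 9 = '3': mode=SIZE remaining=0 emitted=4 chunks_done=1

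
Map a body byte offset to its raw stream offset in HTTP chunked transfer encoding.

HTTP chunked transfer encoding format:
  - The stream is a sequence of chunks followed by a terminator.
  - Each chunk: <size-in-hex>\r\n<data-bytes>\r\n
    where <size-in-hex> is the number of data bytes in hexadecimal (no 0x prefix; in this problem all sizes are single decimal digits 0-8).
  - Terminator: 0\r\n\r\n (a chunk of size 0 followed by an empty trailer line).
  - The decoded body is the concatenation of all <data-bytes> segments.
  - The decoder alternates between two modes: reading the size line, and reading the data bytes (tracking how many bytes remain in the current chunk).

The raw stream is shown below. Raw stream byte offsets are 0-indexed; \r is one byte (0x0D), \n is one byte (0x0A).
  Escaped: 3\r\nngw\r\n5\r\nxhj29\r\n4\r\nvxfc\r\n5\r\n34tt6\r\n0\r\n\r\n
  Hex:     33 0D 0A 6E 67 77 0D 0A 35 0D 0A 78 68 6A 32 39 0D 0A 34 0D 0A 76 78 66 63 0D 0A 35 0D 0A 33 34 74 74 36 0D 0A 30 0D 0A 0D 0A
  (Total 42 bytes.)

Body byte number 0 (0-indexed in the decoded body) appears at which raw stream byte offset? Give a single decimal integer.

Chunk 1: stream[0..1]='3' size=0x3=3, data at stream[3..6]='ngw' -> body[0..3], body so far='ngw'
Chunk 2: stream[8..9]='5' size=0x5=5, data at stream[11..16]='xhj29' -> body[3..8], body so far='ngwxhj29'
Chunk 3: stream[18..19]='4' size=0x4=4, data at stream[21..25]='vxfc' -> body[8..12], body so far='ngwxhj29vxfc'
Chunk 4: stream[27..28]='5' size=0x5=5, data at stream[30..35]='34tt6' -> body[12..17], body so far='ngwxhj29vxfc34tt6'
Chunk 5: stream[37..38]='0' size=0 (terminator). Final body='ngwxhj29vxfc34tt6' (17 bytes)
Body byte 0 at stream offset 3

Answer: 3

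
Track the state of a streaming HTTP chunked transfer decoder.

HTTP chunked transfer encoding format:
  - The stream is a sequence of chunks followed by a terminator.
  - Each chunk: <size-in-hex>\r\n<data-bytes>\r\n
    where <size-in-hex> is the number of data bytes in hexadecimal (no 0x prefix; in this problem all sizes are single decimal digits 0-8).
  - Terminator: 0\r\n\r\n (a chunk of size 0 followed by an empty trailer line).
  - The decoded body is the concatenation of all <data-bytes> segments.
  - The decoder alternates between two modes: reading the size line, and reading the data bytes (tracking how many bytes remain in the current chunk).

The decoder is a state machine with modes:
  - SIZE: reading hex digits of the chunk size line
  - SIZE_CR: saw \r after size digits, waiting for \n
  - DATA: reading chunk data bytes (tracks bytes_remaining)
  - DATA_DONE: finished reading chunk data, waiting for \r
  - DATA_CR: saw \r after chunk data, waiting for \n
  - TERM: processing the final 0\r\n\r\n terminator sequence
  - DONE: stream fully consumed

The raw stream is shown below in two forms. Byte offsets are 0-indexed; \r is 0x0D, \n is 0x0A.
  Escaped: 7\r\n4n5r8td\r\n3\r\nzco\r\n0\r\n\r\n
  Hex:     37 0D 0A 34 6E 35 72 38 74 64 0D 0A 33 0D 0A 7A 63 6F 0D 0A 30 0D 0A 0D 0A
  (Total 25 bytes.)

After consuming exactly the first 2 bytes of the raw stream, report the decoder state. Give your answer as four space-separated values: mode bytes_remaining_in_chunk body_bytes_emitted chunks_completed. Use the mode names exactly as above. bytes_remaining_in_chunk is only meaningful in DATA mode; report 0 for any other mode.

Byte 0 = '7': mode=SIZE remaining=0 emitted=0 chunks_done=0
Byte 1 = 0x0D: mode=SIZE_CR remaining=0 emitted=0 chunks_done=0

Answer: SIZE_CR 0 0 0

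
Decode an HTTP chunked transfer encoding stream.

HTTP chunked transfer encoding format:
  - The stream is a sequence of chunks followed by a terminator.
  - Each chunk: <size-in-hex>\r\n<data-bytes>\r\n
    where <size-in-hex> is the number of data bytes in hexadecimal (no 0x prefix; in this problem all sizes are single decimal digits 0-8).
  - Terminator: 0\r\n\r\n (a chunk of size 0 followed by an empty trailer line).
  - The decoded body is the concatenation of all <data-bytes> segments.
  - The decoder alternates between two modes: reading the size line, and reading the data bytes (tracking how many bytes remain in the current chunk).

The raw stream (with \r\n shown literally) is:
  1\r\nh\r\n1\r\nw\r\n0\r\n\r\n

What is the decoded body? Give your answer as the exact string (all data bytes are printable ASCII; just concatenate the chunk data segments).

Answer: hw

Derivation:
Chunk 1: stream[0..1]='1' size=0x1=1, data at stream[3..4]='h' -> body[0..1], body so far='h'
Chunk 2: stream[6..7]='1' size=0x1=1, data at stream[9..10]='w' -> body[1..2], body so far='hw'
Chunk 3: stream[12..13]='0' size=0 (terminator). Final body='hw' (2 bytes)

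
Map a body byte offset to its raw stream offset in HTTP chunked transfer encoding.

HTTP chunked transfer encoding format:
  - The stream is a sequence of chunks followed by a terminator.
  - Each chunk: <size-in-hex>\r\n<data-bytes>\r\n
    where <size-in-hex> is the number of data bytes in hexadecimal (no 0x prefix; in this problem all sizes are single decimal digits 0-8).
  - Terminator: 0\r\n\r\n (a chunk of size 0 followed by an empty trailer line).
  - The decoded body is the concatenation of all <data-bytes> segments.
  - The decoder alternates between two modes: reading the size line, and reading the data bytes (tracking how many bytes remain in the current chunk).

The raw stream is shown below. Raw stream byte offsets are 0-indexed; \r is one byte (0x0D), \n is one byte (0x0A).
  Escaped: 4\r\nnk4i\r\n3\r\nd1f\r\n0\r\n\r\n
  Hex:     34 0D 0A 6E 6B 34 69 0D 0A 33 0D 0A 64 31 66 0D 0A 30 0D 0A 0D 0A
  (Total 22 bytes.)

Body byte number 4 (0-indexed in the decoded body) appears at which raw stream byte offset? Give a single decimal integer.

Answer: 12

Derivation:
Chunk 1: stream[0..1]='4' size=0x4=4, data at stream[3..7]='nk4i' -> body[0..4], body so far='nk4i'
Chunk 2: stream[9..10]='3' size=0x3=3, data at stream[12..15]='d1f' -> body[4..7], body so far='nk4id1f'
Chunk 3: stream[17..18]='0' size=0 (terminator). Final body='nk4id1f' (7 bytes)
Body byte 4 at stream offset 12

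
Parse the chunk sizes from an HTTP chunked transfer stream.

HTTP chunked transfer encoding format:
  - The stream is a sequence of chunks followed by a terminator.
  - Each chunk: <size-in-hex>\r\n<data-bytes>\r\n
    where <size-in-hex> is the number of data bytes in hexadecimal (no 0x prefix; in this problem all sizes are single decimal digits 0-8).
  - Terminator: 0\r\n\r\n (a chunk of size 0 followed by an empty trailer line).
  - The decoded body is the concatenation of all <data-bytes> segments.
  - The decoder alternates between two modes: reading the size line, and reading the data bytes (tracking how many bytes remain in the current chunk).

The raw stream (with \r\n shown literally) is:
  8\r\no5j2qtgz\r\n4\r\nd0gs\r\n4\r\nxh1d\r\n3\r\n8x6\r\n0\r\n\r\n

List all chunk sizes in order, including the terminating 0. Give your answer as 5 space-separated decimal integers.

Chunk 1: stream[0..1]='8' size=0x8=8, data at stream[3..11]='o5j2qtgz' -> body[0..8], body so far='o5j2qtgz'
Chunk 2: stream[13..14]='4' size=0x4=4, data at stream[16..20]='d0gs' -> body[8..12], body so far='o5j2qtgzd0gs'
Chunk 3: stream[22..23]='4' size=0x4=4, data at stream[25..29]='xh1d' -> body[12..16], body so far='o5j2qtgzd0gsxh1d'
Chunk 4: stream[31..32]='3' size=0x3=3, data at stream[34..37]='8x6' -> body[16..19], body so far='o5j2qtgzd0gsxh1d8x6'
Chunk 5: stream[39..40]='0' size=0 (terminator). Final body='o5j2qtgzd0gsxh1d8x6' (19 bytes)

Answer: 8 4 4 3 0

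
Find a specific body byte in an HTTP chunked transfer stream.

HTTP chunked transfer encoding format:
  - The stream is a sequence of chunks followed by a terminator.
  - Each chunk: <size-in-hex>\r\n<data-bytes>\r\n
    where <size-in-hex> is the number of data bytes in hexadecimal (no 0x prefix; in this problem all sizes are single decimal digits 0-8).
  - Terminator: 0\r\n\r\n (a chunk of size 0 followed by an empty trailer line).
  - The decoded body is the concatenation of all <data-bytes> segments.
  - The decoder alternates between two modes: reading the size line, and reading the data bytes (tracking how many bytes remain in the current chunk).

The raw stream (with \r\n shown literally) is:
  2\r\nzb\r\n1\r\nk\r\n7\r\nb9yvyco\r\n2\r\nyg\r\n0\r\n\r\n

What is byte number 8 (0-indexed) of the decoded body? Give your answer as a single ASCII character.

Answer: c

Derivation:
Chunk 1: stream[0..1]='2' size=0x2=2, data at stream[3..5]='zb' -> body[0..2], body so far='zb'
Chunk 2: stream[7..8]='1' size=0x1=1, data at stream[10..11]='k' -> body[2..3], body so far='zbk'
Chunk 3: stream[13..14]='7' size=0x7=7, data at stream[16..23]='b9yvyco' -> body[3..10], body so far='zbkb9yvyco'
Chunk 4: stream[25..26]='2' size=0x2=2, data at stream[28..30]='yg' -> body[10..12], body so far='zbkb9yvycoyg'
Chunk 5: stream[32..33]='0' size=0 (terminator). Final body='zbkb9yvycoyg' (12 bytes)
Body byte 8 = 'c'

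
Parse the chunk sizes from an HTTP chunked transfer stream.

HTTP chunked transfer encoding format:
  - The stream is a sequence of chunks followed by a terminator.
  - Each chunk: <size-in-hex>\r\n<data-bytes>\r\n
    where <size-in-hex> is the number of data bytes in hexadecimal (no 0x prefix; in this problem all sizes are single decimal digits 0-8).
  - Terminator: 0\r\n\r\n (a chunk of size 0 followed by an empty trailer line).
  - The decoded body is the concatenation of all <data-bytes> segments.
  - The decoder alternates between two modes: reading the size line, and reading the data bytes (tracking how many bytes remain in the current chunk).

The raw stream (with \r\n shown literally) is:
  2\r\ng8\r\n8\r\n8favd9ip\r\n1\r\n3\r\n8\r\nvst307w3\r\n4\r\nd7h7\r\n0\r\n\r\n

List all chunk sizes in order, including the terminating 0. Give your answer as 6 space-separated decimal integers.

Chunk 1: stream[0..1]='2' size=0x2=2, data at stream[3..5]='g8' -> body[0..2], body so far='g8'
Chunk 2: stream[7..8]='8' size=0x8=8, data at stream[10..18]='8favd9ip' -> body[2..10], body so far='g88favd9ip'
Chunk 3: stream[20..21]='1' size=0x1=1, data at stream[23..24]='3' -> body[10..11], body so far='g88favd9ip3'
Chunk 4: stream[26..27]='8' size=0x8=8, data at stream[29..37]='vst307w3' -> body[11..19], body so far='g88favd9ip3vst307w3'
Chunk 5: stream[39..40]='4' size=0x4=4, data at stream[42..46]='d7h7' -> body[19..23], body so far='g88favd9ip3vst307w3d7h7'
Chunk 6: stream[48..49]='0' size=0 (terminator). Final body='g88favd9ip3vst307w3d7h7' (23 bytes)

Answer: 2 8 1 8 4 0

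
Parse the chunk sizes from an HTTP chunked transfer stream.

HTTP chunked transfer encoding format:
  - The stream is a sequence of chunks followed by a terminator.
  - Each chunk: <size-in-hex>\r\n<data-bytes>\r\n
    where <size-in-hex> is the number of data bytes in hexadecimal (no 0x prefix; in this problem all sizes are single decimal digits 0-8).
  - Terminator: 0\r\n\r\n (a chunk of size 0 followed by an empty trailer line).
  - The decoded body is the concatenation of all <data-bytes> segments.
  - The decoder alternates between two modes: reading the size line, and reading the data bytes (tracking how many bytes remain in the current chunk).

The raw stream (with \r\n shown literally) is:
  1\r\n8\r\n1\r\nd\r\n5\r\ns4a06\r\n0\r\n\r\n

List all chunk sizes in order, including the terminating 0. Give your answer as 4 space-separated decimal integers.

Answer: 1 1 5 0

Derivation:
Chunk 1: stream[0..1]='1' size=0x1=1, data at stream[3..4]='8' -> body[0..1], body so far='8'
Chunk 2: stream[6..7]='1' size=0x1=1, data at stream[9..10]='d' -> body[1..2], body so far='8d'
Chunk 3: stream[12..13]='5' size=0x5=5, data at stream[15..20]='s4a06' -> body[2..7], body so far='8ds4a06'
Chunk 4: stream[22..23]='0' size=0 (terminator). Final body='8ds4a06' (7 bytes)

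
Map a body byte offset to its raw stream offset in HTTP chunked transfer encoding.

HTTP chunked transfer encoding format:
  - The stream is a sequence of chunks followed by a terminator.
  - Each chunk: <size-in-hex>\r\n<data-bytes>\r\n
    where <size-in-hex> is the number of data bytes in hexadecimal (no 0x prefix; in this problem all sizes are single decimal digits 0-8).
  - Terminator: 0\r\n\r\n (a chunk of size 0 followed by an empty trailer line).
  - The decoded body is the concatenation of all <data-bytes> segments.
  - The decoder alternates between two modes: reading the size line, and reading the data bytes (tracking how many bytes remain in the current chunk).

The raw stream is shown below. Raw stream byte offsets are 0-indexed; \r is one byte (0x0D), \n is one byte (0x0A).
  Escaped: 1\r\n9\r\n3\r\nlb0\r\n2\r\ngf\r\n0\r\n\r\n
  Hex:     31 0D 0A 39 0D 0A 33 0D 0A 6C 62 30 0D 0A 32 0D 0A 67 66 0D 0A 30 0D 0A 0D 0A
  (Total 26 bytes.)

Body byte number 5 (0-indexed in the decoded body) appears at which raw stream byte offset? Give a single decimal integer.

Answer: 18

Derivation:
Chunk 1: stream[0..1]='1' size=0x1=1, data at stream[3..4]='9' -> body[0..1], body so far='9'
Chunk 2: stream[6..7]='3' size=0x3=3, data at stream[9..12]='lb0' -> body[1..4], body so far='9lb0'
Chunk 3: stream[14..15]='2' size=0x2=2, data at stream[17..19]='gf' -> body[4..6], body so far='9lb0gf'
Chunk 4: stream[21..22]='0' size=0 (terminator). Final body='9lb0gf' (6 bytes)
Body byte 5 at stream offset 18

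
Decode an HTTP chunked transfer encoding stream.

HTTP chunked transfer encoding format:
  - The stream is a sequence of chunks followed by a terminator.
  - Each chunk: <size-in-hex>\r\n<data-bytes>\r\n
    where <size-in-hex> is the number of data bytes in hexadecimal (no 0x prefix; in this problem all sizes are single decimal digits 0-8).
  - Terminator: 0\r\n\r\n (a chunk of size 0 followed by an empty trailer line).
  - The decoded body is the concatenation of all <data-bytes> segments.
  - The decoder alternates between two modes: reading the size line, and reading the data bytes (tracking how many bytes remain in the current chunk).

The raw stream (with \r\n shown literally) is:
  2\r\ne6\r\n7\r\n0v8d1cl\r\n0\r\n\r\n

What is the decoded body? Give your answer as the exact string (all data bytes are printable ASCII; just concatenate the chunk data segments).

Chunk 1: stream[0..1]='2' size=0x2=2, data at stream[3..5]='e6' -> body[0..2], body so far='e6'
Chunk 2: stream[7..8]='7' size=0x7=7, data at stream[10..17]='0v8d1cl' -> body[2..9], body so far='e60v8d1cl'
Chunk 3: stream[19..20]='0' size=0 (terminator). Final body='e60v8d1cl' (9 bytes)

Answer: e60v8d1cl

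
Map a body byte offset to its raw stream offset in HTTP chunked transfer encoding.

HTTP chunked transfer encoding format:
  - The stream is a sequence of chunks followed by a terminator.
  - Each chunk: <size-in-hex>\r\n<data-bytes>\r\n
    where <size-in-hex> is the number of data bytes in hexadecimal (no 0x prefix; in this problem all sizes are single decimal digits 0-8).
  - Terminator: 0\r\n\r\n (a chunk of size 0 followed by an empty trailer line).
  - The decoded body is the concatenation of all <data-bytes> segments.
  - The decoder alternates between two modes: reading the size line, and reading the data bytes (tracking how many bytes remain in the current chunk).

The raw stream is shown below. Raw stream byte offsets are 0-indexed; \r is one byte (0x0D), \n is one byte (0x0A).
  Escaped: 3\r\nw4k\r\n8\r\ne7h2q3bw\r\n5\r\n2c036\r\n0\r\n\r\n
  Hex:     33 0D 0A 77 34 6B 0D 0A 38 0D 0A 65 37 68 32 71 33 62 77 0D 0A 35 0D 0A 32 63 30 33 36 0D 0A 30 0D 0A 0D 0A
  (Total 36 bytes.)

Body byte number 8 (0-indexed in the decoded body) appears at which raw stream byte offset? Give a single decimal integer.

Chunk 1: stream[0..1]='3' size=0x3=3, data at stream[3..6]='w4k' -> body[0..3], body so far='w4k'
Chunk 2: stream[8..9]='8' size=0x8=8, data at stream[11..19]='e7h2q3bw' -> body[3..11], body so far='w4ke7h2q3bw'
Chunk 3: stream[21..22]='5' size=0x5=5, data at stream[24..29]='2c036' -> body[11..16], body so far='w4ke7h2q3bw2c036'
Chunk 4: stream[31..32]='0' size=0 (terminator). Final body='w4ke7h2q3bw2c036' (16 bytes)
Body byte 8 at stream offset 16

Answer: 16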